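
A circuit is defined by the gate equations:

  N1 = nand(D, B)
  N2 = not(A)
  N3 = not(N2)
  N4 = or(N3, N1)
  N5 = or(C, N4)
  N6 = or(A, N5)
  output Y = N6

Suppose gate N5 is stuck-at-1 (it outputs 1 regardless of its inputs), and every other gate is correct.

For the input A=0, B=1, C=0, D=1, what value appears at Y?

1

Propagate with N5 forced: N1=0, N2=1, N3=0, N4=0, N5=1 [stuck-at-1], N6=1.
So Y = 1. (Without the fault it would be 0.)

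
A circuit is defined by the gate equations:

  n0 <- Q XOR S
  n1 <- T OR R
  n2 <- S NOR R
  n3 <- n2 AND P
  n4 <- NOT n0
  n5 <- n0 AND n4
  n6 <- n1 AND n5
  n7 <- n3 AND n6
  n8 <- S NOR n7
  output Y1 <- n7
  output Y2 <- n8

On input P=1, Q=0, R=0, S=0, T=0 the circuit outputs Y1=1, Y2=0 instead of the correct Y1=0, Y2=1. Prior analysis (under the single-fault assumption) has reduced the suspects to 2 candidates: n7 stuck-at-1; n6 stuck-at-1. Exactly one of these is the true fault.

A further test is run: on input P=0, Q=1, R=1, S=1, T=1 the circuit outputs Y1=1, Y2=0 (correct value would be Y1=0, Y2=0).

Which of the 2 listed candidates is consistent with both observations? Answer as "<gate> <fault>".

Evaluate each candidate on input P=0, Q=1, R=1, S=1, T=1:
  n7 stuck-at-1: n0=0, n1=1, n2=0, n3=0, n4=1, n5=0, n6=0, n7=1 [stuck-at-1], n8=0 → Y1=1, Y2=0 — matches
  n6 stuck-at-1: n0=0, n1=1, n2=0, n3=0, n4=1, n5=0, n6=1 [stuck-at-1], n7=0, n8=0 → Y1=0, Y2=0 — eliminated
Only n7 stuck-at-1 reproduces the observed Y1=1, Y2=0.

n7 stuck-at-1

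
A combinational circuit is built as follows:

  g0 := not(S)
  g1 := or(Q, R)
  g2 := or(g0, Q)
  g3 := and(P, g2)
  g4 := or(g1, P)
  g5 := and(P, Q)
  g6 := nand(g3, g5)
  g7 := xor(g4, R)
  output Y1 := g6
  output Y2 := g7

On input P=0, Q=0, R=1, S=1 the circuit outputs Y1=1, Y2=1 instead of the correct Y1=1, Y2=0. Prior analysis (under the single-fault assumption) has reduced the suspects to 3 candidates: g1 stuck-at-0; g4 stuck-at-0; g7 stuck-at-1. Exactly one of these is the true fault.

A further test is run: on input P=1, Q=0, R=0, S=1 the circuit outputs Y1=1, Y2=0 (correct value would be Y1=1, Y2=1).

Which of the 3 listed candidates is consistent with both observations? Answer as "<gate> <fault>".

Evaluate each candidate on input P=1, Q=0, R=0, S=1:
  g1 stuck-at-0: g0=0, g1=0 [stuck-at-0], g2=0, g3=0, g4=1, g5=0, g6=1, g7=1 → Y1=1, Y2=1 — eliminated
  g4 stuck-at-0: g0=0, g1=0, g2=0, g3=0, g4=0 [stuck-at-0], g5=0, g6=1, g7=0 → Y1=1, Y2=0 — matches
  g7 stuck-at-1: g0=0, g1=0, g2=0, g3=0, g4=1, g5=0, g6=1, g7=1 [stuck-at-1] → Y1=1, Y2=1 — eliminated
Only g4 stuck-at-0 reproduces the observed Y1=1, Y2=0.

g4 stuck-at-0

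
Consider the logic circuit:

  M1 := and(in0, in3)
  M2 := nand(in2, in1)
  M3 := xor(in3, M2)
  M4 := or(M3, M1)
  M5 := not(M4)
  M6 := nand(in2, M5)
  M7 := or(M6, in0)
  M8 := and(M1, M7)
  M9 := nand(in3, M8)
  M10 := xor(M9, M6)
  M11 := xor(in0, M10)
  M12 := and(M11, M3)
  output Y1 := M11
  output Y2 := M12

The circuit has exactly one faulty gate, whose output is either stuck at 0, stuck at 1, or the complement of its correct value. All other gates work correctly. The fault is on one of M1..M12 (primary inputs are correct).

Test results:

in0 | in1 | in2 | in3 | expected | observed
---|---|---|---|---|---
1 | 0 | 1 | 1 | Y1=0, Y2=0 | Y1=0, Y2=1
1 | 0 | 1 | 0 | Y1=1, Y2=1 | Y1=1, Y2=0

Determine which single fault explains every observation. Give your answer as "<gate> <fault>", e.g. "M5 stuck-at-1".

Fault-free values for test 1 (in0=1, in1=0, in2=1, in3=1): M1=1, M2=1, M3=0, M4=1, M5=0, M6=1, M7=1, M8=1, M9=0, M10=1, M11=0, M12=0, giving Y1=0, Y2=0. Observed Y1=0, Y2=1.
Test 1: faults giving observed Y1=0, Y2=1 are {M12 stuck-at-1, M12 inverted output}.
Test 2 (in0=1, in1=0, in2=1, in3=0): fault-free M1=0, M2=1, M3=1, M4=1, M5=0, M6=1, M7=1, M8=0, M9=1, M10=0, M11=1, M12=1 → Y1=1, Y2=1; observed Y1=1, Y2=0. Eliminates M12 stuck-at-1.
Only M12 inverted output is consistent with every test.

M12 inverted output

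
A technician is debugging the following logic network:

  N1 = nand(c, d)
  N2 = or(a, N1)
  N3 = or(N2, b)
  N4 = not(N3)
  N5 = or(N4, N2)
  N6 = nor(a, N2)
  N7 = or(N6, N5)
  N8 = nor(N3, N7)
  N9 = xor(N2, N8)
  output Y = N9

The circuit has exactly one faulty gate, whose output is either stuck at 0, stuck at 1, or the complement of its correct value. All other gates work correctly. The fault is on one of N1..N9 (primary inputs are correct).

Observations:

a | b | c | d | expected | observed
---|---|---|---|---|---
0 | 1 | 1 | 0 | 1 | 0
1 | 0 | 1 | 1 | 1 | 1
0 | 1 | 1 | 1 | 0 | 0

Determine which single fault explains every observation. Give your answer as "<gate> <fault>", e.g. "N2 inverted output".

Fault-free values for test 1 (a=0, b=1, c=1, d=0): N1=1, N2=1, N3=1, N4=0, N5=1, N6=0, N7=1, N8=0, N9=1, giving Y=1. Observed 0.
Test 1: faults giving observed 0 are {N1 stuck-at-0, N1 inverted output, N2 stuck-at-0, N2 inverted output, N8 stuck-at-1, N8 inverted output, N9 stuck-at-0, N9 inverted output}.
Test 2 (a=1, b=0, c=1, d=1): fault-free N1=0, N2=1, N3=1, N4=0, N5=1, N6=0, N7=1, N8=0, N9=1 → 1; observed 1. Eliminates N2 stuck-at-0, N2 inverted output, N8 stuck-at-1, N8 inverted output, N9 stuck-at-0, N9 inverted output.
Test 3 (a=0, b=1, c=1, d=1): fault-free N1=0, N2=0, N3=1, N4=0, N5=0, N6=1, N7=1, N8=0, N9=0 → 0; observed 0. Eliminates N1 inverted output.
Only N1 stuck-at-0 is consistent with every test.

N1 stuck-at-0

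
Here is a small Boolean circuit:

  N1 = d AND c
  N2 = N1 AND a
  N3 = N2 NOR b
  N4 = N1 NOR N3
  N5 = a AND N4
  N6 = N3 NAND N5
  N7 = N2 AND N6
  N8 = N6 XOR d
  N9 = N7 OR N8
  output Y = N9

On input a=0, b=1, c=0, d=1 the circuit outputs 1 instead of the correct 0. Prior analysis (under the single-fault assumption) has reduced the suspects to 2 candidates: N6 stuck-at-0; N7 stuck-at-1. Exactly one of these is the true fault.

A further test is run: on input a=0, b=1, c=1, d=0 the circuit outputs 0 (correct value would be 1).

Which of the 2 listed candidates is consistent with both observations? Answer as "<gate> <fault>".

N6 stuck-at-0

Evaluate each candidate on input a=0, b=1, c=1, d=0:
  N6 stuck-at-0: N1=0, N2=0, N3=0, N4=1, N5=0, N6=0 [stuck-at-0], N7=0, N8=0, N9=0 → 0 — matches
  N7 stuck-at-1: N1=0, N2=0, N3=0, N4=1, N5=0, N6=1, N7=1 [stuck-at-1], N8=1, N9=1 → 1 — eliminated
Only N6 stuck-at-0 reproduces the observed 0.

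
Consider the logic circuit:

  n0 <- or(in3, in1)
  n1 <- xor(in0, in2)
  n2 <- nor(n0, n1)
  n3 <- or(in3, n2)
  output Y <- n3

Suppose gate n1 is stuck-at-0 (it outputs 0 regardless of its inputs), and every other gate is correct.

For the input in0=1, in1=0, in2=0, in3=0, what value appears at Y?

Propagate with n1 forced: n0=0, n1=0 [stuck-at-0], n2=1, n3=1.
So Y = 1. (Without the fault it would be 0.)

1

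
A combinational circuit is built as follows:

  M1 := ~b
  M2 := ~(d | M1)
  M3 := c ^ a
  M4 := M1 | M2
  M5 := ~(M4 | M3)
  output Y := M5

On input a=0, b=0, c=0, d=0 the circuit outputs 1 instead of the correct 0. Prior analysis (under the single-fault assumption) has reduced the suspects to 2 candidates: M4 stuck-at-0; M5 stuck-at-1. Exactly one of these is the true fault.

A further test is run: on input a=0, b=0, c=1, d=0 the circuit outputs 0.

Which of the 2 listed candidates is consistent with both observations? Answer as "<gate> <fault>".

Evaluate each candidate on input a=0, b=0, c=1, d=0:
  M4 stuck-at-0: M1=1, M2=0, M3=1, M4=0 [stuck-at-0], M5=0 → 0 — matches
  M5 stuck-at-1: M1=1, M2=0, M3=1, M4=1, M5=1 [stuck-at-1] → 1 — eliminated
Only M4 stuck-at-0 reproduces the observed 0.

M4 stuck-at-0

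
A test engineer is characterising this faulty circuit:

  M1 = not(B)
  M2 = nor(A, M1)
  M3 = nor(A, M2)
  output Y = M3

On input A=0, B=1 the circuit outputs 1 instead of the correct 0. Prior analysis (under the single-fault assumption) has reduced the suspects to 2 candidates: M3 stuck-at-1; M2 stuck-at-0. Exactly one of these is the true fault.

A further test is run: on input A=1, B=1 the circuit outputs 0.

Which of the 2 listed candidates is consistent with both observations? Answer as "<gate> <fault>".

Evaluate each candidate on input A=1, B=1:
  M3 stuck-at-1: M1=0, M2=0, M3=1 [stuck-at-1] → 1 — eliminated
  M2 stuck-at-0: M1=0, M2=0 [stuck-at-0], M3=0 → 0 — matches
Only M2 stuck-at-0 reproduces the observed 0.

M2 stuck-at-0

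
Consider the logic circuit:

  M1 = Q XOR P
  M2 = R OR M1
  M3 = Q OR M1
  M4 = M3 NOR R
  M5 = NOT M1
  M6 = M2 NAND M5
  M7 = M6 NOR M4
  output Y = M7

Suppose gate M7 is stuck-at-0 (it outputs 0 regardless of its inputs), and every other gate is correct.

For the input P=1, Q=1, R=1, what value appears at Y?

Propagate with M7 forced: M1=0, M2=1, M3=1, M4=0, M5=1, M6=0, M7=0 [stuck-at-0].
So Y = 0. (Without the fault it would be 1.)

0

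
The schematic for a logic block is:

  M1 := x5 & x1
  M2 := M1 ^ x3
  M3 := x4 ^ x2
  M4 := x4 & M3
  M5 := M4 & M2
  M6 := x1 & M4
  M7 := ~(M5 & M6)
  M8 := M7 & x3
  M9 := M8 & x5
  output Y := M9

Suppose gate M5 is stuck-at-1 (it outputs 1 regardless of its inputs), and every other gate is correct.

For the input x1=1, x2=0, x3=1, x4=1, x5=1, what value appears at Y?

Propagate with M5 forced: M1=1, M2=0, M3=1, M4=1, M5=1 [stuck-at-1], M6=1, M7=0, M8=0, M9=0.
So Y = 0. (Without the fault it would be 1.)

0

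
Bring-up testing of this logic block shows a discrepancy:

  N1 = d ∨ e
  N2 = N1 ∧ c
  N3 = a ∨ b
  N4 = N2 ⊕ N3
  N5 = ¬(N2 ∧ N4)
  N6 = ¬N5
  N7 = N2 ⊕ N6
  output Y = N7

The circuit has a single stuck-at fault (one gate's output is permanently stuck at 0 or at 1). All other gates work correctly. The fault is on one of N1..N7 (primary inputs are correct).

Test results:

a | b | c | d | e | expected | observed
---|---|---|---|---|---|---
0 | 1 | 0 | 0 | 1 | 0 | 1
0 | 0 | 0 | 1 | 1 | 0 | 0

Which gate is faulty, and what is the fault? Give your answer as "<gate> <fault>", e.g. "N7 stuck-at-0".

Fault-free values for test 1 (a=0, b=1, c=0, d=0, e=1): N1=1, N2=0, N3=1, N4=1, N5=1, N6=0, N7=0, giving Y=0. Observed 1.
Test 1: faults giving observed 1 are {N2 stuck-at-1, N5 stuck-at-0, N6 stuck-at-1, N7 stuck-at-1}.
Test 2 (a=0, b=0, c=0, d=1, e=1): fault-free N1=1, N2=0, N3=0, N4=0, N5=1, N6=0, N7=0 → 0; observed 0. Eliminates N5 stuck-at-0, N6 stuck-at-1, N7 stuck-at-1.
Only N2 stuck-at-1 is consistent with every test.

N2 stuck-at-1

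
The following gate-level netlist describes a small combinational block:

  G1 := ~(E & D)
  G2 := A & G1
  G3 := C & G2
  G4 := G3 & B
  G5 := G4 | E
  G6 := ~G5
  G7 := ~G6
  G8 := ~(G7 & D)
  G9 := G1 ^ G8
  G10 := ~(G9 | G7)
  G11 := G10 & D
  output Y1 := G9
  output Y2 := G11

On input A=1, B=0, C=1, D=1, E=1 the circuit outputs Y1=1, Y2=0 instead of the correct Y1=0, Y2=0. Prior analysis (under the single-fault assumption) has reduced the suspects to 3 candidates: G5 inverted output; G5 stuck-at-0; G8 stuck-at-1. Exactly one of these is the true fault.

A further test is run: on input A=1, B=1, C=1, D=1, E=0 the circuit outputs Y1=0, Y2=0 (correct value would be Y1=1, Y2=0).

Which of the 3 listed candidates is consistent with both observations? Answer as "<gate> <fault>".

Evaluate each candidate on input A=1, B=1, C=1, D=1, E=0:
  G5 inverted output: G1=1, G2=1, G3=1, G4=1, G5=0 [inverted output], G6=1, G7=0, G8=1, G9=0, G10=1, G11=1 → Y1=0, Y2=1 — eliminated
  G5 stuck-at-0: G1=1, G2=1, G3=1, G4=1, G5=0 [stuck-at-0], G6=1, G7=0, G8=1, G9=0, G10=1, G11=1 → Y1=0, Y2=1 — eliminated
  G8 stuck-at-1: G1=1, G2=1, G3=1, G4=1, G5=1, G6=0, G7=1, G8=1 [stuck-at-1], G9=0, G10=0, G11=0 → Y1=0, Y2=0 — matches
Only G8 stuck-at-1 reproduces the observed Y1=0, Y2=0.

G8 stuck-at-1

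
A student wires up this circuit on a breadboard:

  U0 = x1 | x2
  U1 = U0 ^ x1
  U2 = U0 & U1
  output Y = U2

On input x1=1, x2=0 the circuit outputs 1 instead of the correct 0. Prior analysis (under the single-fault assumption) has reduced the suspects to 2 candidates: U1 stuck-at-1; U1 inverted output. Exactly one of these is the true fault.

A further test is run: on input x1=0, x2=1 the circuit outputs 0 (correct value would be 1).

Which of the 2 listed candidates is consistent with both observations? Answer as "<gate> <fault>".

Evaluate each candidate on input x1=0, x2=1:
  U1 stuck-at-1: U0=1, U1=1 [stuck-at-1], U2=1 → 1 — eliminated
  U1 inverted output: U0=1, U1=0 [inverted output], U2=0 → 0 — matches
Only U1 inverted output reproduces the observed 0.

U1 inverted output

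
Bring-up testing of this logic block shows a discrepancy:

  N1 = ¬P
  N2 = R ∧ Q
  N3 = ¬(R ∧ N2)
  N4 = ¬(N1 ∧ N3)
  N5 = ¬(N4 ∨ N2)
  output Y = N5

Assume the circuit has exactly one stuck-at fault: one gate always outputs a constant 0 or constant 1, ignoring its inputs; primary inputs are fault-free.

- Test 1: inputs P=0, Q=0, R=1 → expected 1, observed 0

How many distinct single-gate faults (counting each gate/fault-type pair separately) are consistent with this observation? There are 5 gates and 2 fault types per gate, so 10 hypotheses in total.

5

Fault-free: N1=1, N2=0, N3=1, N4=0, N5=1 → 1. Observed 0.
  N1 stuck-at-0: output 0 ✓
  N1 stuck-at-1: output 1 ✗
  N2 stuck-at-0: output 1 ✗
  N2 stuck-at-1: output 0 ✓
  N3 stuck-at-0: output 0 ✓
  N3 stuck-at-1: output 1 ✗
  N4 stuck-at-0: output 1 ✗
  N4 stuck-at-1: output 0 ✓
  N5 stuck-at-0: output 0 ✓
  N5 stuck-at-1: output 1 ✗
Consistent faults: {N1 stuck-at-0, N2 stuck-at-1, N3 stuck-at-0, N4 stuck-at-1, N5 stuck-at-0} — 5 in all.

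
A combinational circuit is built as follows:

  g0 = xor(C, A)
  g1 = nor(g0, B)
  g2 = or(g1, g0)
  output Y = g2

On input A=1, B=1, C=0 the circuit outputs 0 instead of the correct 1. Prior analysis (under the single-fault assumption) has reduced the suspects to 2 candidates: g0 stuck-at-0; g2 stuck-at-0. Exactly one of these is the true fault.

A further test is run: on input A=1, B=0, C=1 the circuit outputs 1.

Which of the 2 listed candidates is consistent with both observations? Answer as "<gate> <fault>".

Evaluate each candidate on input A=1, B=0, C=1:
  g0 stuck-at-0: g0=0 [stuck-at-0], g1=1, g2=1 → 1 — matches
  g2 stuck-at-0: g0=0, g1=1, g2=0 [stuck-at-0] → 0 — eliminated
Only g0 stuck-at-0 reproduces the observed 1.

g0 stuck-at-0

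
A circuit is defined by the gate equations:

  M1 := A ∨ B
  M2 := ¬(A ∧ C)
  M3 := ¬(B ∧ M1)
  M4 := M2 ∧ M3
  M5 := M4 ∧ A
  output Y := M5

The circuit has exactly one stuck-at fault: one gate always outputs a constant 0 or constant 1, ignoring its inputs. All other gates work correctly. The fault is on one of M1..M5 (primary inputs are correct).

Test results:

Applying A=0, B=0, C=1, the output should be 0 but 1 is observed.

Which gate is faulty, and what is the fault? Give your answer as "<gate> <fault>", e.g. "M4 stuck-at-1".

M5 stuck-at-1

Fault-free values for test 1 (A=0, B=0, C=1): M1=0, M2=1, M3=1, M4=1, M5=0, giving Y=0. Observed 1.
Test 1: faults giving observed 1 are {M5 stuck-at-1}.
Only M5 stuck-at-1 is consistent with every test.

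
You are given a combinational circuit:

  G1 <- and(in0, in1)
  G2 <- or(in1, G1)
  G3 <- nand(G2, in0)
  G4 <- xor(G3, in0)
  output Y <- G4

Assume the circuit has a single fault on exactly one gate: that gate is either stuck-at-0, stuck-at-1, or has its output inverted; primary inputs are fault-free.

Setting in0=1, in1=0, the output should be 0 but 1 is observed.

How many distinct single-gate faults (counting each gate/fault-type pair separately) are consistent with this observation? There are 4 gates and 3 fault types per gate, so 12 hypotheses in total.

Fault-free: G1=0, G2=0, G3=1, G4=0 → 0. Observed 1.
  G1 stuck-at-0: output 0 ✗
  G1 stuck-at-1: output 1 ✓
  G1 inverted output: output 1 ✓
  G2 stuck-at-0: output 0 ✗
  G2 stuck-at-1: output 1 ✓
  G2 inverted output: output 1 ✓
  G3 stuck-at-0: output 1 ✓
  G3 stuck-at-1: output 0 ✗
  G3 inverted output: output 1 ✓
  G4 stuck-at-0: output 0 ✗
  G4 stuck-at-1: output 1 ✓
  G4 inverted output: output 1 ✓
Consistent faults: {G1 stuck-at-1, G1 inverted output, G2 stuck-at-1, G2 inverted output, G3 stuck-at-0, G3 inverted output, G4 stuck-at-1, G4 inverted output} — 8 in all.

8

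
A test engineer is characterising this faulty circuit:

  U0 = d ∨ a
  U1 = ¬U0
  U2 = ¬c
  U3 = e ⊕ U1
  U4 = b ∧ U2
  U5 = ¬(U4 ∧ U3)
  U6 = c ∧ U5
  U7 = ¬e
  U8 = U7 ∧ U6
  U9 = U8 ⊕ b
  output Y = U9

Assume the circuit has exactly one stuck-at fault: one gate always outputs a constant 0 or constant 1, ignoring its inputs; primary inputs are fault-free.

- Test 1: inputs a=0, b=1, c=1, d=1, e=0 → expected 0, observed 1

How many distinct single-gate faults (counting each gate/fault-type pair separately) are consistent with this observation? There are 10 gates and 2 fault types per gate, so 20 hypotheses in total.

5

Fault-free: U0=1, U1=0, U2=0, U3=0, U4=0, U5=1, U6=1, U7=1, U8=1, U9=0 → 0. Observed 1.
  U0: none of the 2 fault types match ✗
  U1: none of the 2 fault types match ✗
  U2: none of the 2 fault types match ✗
  U3: none of the 2 fault types match ✗
  U4: none of the 2 fault types match ✗
  U5: stuck-at-0 ✓; others ✗
  U6: stuck-at-0 ✓; others ✗
  U7: stuck-at-0 ✓; others ✗
  U8: stuck-at-0 ✓; others ✗
  U9: stuck-at-1 ✓; others ✗
Consistent faults: {U5 stuck-at-0, U6 stuck-at-0, U7 stuck-at-0, U8 stuck-at-0, U9 stuck-at-1} — 5 in all.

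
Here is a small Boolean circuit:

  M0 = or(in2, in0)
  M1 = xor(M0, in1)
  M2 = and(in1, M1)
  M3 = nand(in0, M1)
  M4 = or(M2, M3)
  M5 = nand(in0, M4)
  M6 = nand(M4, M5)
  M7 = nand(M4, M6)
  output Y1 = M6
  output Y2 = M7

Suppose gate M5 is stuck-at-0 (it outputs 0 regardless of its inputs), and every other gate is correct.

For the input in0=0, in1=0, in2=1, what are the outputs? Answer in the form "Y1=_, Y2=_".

Y1=1, Y2=0

Propagate with M5 forced: M0=1, M1=1, M2=0, M3=1, M4=1, M5=0 [stuck-at-0], M6=1, M7=0.
So the outputs are Y1=1, Y2=0. (Without the fault they would be Y1=0, Y2=1.)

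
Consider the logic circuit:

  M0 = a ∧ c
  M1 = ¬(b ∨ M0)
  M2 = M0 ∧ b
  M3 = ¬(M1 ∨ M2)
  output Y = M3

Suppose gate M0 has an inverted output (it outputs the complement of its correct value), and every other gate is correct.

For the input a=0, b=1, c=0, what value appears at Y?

0

Propagate with M0 forced: M0=1 [inverted output], M1=0, M2=1, M3=0.
So Y = 0. (Without the fault it would be 1.)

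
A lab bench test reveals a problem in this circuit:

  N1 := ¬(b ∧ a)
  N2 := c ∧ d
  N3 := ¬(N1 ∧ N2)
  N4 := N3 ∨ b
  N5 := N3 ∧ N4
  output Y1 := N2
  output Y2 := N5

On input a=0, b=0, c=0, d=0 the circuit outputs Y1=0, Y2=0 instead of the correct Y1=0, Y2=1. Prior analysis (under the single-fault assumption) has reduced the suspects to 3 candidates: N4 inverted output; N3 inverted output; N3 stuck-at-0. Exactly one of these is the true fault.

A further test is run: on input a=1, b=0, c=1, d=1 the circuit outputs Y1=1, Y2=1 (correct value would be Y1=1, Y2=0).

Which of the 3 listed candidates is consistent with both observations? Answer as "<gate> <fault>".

N3 inverted output

Evaluate each candidate on input a=1, b=0, c=1, d=1:
  N4 inverted output: N1=1, N2=1, N3=0, N4=1 [inverted output], N5=0 → Y1=1, Y2=0 — eliminated
  N3 inverted output: N1=1, N2=1, N3=1 [inverted output], N4=1, N5=1 → Y1=1, Y2=1 — matches
  N3 stuck-at-0: N1=1, N2=1, N3=0 [stuck-at-0], N4=0, N5=0 → Y1=1, Y2=0 — eliminated
Only N3 inverted output reproduces the observed Y1=1, Y2=1.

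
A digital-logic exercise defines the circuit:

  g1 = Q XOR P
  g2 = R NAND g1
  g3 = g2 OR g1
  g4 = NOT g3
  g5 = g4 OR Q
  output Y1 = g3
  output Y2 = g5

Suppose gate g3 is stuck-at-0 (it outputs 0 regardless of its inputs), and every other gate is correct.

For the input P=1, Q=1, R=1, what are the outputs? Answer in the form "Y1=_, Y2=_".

Y1=0, Y2=1

Propagate with g3 forced: g1=0, g2=1, g3=0 [stuck-at-0], g4=1, g5=1.
So the outputs are Y1=0, Y2=1. (Without the fault they would be Y1=1, Y2=1.)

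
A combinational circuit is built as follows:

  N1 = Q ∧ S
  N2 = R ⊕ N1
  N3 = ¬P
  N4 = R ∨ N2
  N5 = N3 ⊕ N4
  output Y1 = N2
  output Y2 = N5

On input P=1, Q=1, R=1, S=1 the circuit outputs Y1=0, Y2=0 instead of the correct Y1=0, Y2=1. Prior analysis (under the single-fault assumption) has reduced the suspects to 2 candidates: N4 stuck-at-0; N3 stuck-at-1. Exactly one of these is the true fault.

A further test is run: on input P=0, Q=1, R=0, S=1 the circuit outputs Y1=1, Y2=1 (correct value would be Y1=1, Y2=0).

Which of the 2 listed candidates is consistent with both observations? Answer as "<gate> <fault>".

Evaluate each candidate on input P=0, Q=1, R=0, S=1:
  N4 stuck-at-0: N1=1, N2=1, N3=1, N4=0 [stuck-at-0], N5=1 → Y1=1, Y2=1 — matches
  N3 stuck-at-1: N1=1, N2=1, N3=1 [stuck-at-1], N4=1, N5=0 → Y1=1, Y2=0 — eliminated
Only N4 stuck-at-0 reproduces the observed Y1=1, Y2=1.

N4 stuck-at-0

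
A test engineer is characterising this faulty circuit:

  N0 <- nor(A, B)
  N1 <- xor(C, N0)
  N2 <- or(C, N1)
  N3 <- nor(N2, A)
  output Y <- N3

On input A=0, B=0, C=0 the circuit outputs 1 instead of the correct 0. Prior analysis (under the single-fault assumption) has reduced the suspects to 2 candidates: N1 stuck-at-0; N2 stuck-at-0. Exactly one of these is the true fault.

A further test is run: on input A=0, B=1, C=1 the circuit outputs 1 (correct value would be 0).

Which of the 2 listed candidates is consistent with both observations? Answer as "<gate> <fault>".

Evaluate each candidate on input A=0, B=1, C=1:
  N1 stuck-at-0: N0=0, N1=0 [stuck-at-0], N2=1, N3=0 → 0 — eliminated
  N2 stuck-at-0: N0=0, N1=1, N2=0 [stuck-at-0], N3=1 → 1 — matches
Only N2 stuck-at-0 reproduces the observed 1.

N2 stuck-at-0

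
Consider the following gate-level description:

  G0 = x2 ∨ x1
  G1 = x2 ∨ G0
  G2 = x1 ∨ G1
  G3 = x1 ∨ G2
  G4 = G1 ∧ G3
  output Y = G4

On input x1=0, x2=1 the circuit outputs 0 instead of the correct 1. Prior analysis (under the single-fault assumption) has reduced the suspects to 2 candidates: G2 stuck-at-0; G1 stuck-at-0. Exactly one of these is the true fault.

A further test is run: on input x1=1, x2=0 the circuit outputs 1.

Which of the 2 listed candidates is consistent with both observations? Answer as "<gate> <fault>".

G2 stuck-at-0

Evaluate each candidate on input x1=1, x2=0:
  G2 stuck-at-0: G0=1, G1=1, G2=0 [stuck-at-0], G3=1, G4=1 → 1 — matches
  G1 stuck-at-0: G0=1, G1=0 [stuck-at-0], G2=1, G3=1, G4=0 → 0 — eliminated
Only G2 stuck-at-0 reproduces the observed 1.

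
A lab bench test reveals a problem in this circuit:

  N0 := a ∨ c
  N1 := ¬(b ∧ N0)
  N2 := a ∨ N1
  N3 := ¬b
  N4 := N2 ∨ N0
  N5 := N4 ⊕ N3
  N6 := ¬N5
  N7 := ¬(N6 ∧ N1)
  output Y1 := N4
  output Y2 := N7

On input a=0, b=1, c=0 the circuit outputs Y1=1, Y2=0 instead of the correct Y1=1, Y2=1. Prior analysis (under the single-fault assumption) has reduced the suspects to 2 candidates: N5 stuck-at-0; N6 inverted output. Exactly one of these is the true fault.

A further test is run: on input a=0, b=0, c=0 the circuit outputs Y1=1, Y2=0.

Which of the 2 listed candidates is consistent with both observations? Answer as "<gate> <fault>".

Evaluate each candidate on input a=0, b=0, c=0:
  N5 stuck-at-0: N0=0, N1=1, N2=1, N3=1, N4=1, N5=0 [stuck-at-0], N6=1, N7=0 → Y1=1, Y2=0 — matches
  N6 inverted output: N0=0, N1=1, N2=1, N3=1, N4=1, N5=0, N6=0 [inverted output], N7=1 → Y1=1, Y2=1 — eliminated
Only N5 stuck-at-0 reproduces the observed Y1=1, Y2=0.

N5 stuck-at-0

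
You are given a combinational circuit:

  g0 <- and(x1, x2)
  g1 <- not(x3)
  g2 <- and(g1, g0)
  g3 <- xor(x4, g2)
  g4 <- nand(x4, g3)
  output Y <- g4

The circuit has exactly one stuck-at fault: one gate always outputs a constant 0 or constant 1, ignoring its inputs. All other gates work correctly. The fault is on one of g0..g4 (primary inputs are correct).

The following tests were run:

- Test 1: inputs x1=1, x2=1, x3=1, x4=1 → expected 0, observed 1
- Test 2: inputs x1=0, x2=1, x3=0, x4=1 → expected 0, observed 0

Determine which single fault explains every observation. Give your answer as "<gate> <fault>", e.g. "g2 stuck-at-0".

Fault-free values for test 1 (x1=1, x2=1, x3=1, x4=1): g0=1, g1=0, g2=0, g3=1, g4=0, giving Y=0. Observed 1.
Test 1: faults giving observed 1 are {g1 stuck-at-1, g2 stuck-at-1, g3 stuck-at-0, g4 stuck-at-1}.
Test 2 (x1=0, x2=1, x3=0, x4=1): fault-free g0=0, g1=1, g2=0, g3=1, g4=0 → 0; observed 0. Eliminates g2 stuck-at-1, g3 stuck-at-0, g4 stuck-at-1.
Only g1 stuck-at-1 is consistent with every test.

g1 stuck-at-1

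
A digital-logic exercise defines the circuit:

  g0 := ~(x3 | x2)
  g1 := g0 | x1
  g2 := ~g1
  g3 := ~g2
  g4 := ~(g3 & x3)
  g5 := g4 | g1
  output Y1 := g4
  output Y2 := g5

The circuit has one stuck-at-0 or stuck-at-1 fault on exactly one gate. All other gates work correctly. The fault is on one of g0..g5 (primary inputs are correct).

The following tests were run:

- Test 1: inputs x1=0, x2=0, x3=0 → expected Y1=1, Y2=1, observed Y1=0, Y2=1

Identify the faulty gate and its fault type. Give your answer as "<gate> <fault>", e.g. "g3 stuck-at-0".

Fault-free values for test 1 (x1=0, x2=0, x3=0): g0=1, g1=1, g2=0, g3=1, g4=1, g5=1, giving Y1=1, Y2=1. Observed Y1=0, Y2=1.
Test 1: faults giving observed Y1=0, Y2=1 are {g4 stuck-at-0}.
Only g4 stuck-at-0 is consistent with every test.

g4 stuck-at-0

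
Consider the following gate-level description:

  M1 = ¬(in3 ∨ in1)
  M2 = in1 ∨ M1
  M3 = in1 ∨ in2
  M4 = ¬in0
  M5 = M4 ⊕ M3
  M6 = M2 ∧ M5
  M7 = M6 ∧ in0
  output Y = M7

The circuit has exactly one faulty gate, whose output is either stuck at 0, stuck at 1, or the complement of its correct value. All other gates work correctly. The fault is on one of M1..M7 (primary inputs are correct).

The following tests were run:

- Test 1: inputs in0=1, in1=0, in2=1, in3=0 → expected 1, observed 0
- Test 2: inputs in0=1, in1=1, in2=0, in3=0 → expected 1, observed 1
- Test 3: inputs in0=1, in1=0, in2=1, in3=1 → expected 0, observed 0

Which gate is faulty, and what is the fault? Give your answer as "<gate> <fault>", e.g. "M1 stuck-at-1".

M1 stuck-at-0

Fault-free values for test 1 (in0=1, in1=0, in2=1, in3=0): M1=1, M2=1, M3=1, M4=0, M5=1, M6=1, M7=1, giving Y=1. Observed 0.
Test 1: faults giving observed 0 are {M1 stuck-at-0, M1 inverted output, M2 stuck-at-0, M2 inverted output, M3 stuck-at-0, M3 inverted output, M4 stuck-at-1, M4 inverted output, M5 stuck-at-0, M5 inverted output, M6 stuck-at-0, M6 inverted output, M7 stuck-at-0, M7 inverted output}.
Test 2 (in0=1, in1=1, in2=0, in3=0): fault-free M1=0, M2=1, M3=1, M4=0, M5=1, M6=1, M7=1 → 1; observed 1. Eliminates M2 stuck-at-0, M2 inverted output, M3 stuck-at-0, M3 inverted output, M4 stuck-at-1, M4 inverted output, M5 stuck-at-0, M5 inverted output, M6 stuck-at-0, M6 inverted output, M7 stuck-at-0, M7 inverted output.
Test 3 (in0=1, in1=0, in2=1, in3=1): fault-free M1=0, M2=0, M3=1, M4=0, M5=1, M6=0, M7=0 → 0; observed 0. Eliminates M1 inverted output.
Only M1 stuck-at-0 is consistent with every test.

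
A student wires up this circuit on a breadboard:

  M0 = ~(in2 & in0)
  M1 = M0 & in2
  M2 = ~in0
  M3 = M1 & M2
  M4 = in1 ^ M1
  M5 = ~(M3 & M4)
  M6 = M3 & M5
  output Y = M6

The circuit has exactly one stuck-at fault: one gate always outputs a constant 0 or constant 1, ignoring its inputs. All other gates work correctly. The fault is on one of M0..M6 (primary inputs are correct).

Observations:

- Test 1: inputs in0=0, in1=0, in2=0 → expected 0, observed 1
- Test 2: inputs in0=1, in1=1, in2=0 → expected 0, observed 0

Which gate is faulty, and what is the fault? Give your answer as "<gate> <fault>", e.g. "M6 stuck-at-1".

Fault-free values for test 1 (in0=0, in1=0, in2=0): M0=1, M1=0, M2=1, M3=0, M4=0, M5=1, M6=0, giving Y=0. Observed 1.
Test 1: faults giving observed 1 are {M3 stuck-at-1, M6 stuck-at-1}.
Test 2 (in0=1, in1=1, in2=0): fault-free M0=1, M1=0, M2=0, M3=0, M4=1, M5=1, M6=0 → 0; observed 0. Eliminates M6 stuck-at-1.
Only M3 stuck-at-1 is consistent with every test.

M3 stuck-at-1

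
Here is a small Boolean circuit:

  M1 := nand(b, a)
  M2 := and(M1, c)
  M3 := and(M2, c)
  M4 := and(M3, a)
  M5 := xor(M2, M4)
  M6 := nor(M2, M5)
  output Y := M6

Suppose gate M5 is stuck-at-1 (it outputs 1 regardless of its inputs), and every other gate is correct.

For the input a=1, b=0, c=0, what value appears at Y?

Propagate with M5 forced: M1=1, M2=0, M3=0, M4=0, M5=1 [stuck-at-1], M6=0.
So Y = 0. (Without the fault it would be 1.)

0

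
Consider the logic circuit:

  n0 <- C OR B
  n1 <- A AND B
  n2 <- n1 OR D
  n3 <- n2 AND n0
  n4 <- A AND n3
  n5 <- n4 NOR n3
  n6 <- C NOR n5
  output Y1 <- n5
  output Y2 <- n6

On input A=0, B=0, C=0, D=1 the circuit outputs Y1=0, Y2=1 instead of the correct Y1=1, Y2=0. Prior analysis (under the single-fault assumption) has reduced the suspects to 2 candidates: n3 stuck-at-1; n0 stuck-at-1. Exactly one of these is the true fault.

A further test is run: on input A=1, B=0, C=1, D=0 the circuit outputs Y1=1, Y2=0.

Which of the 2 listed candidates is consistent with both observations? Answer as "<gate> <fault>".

Evaluate each candidate on input A=1, B=0, C=1, D=0:
  n3 stuck-at-1: n0=1, n1=0, n2=0, n3=1 [stuck-at-1], n4=1, n5=0, n6=0 → Y1=0, Y2=0 — eliminated
  n0 stuck-at-1: n0=1 [stuck-at-1], n1=0, n2=0, n3=0, n4=0, n5=1, n6=0 → Y1=1, Y2=0 — matches
Only n0 stuck-at-1 reproduces the observed Y1=1, Y2=0.

n0 stuck-at-1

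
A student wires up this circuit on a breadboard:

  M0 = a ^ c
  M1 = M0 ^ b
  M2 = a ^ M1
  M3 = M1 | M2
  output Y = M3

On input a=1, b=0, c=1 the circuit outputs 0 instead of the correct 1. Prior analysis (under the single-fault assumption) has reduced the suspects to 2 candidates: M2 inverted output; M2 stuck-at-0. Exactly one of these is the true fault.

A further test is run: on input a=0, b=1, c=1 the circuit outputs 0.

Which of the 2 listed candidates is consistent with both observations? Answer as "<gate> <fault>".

Evaluate each candidate on input a=0, b=1, c=1:
  M2 inverted output: M0=1, M1=0, M2=1 [inverted output], M3=1 → 1 — eliminated
  M2 stuck-at-0: M0=1, M1=0, M2=0 [stuck-at-0], M3=0 → 0 — matches
Only M2 stuck-at-0 reproduces the observed 0.

M2 stuck-at-0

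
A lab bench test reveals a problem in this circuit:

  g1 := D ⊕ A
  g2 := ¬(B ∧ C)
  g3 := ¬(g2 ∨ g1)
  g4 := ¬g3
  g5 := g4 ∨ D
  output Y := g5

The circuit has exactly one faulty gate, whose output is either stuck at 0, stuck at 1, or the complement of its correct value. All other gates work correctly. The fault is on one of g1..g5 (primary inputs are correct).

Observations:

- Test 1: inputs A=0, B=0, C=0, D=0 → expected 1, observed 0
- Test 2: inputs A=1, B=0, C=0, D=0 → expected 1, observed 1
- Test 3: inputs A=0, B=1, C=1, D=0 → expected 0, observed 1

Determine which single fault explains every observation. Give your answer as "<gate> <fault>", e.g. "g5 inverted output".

Fault-free values for test 1 (A=0, B=0, C=0, D=0): g1=0, g2=1, g3=0, g4=1, g5=1, giving Y=1. Observed 0.
Test 1: faults giving observed 0 are {g2 stuck-at-0, g2 inverted output, g3 stuck-at-1, g3 inverted output, g4 stuck-at-0, g4 inverted output, g5 stuck-at-0, g5 inverted output}.
Test 2 (A=1, B=0, C=0, D=0): fault-free g1=1, g2=1, g3=0, g4=1, g5=1 → 1; observed 1. Eliminates g3 stuck-at-1, g3 inverted output, g4 stuck-at-0, g4 inverted output, g5 stuck-at-0, g5 inverted output.
Test 3 (A=0, B=1, C=1, D=0): fault-free g1=0, g2=0, g3=1, g4=0, g5=0 → 0; observed 1. Eliminates g2 stuck-at-0.
Only g2 inverted output is consistent with every test.

g2 inverted output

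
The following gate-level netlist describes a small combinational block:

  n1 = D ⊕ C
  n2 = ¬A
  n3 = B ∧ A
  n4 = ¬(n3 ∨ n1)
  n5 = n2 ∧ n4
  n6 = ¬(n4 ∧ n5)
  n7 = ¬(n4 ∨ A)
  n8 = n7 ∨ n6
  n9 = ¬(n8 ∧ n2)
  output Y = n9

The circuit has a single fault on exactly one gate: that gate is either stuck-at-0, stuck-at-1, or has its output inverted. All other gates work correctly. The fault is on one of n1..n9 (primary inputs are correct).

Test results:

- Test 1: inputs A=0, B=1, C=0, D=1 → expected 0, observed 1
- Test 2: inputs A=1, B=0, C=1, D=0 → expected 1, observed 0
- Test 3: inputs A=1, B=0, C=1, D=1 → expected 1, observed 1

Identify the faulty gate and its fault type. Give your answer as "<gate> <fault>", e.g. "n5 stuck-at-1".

Fault-free values for test 1 (A=0, B=1, C=0, D=1): n1=1, n2=1, n3=0, n4=0, n5=0, n6=1, n7=1, n8=1, n9=0, giving Y=0. Observed 1.
Test 1: faults giving observed 1 are {n1 stuck-at-0, n1 inverted output, n2 stuck-at-0, n2 inverted output, n4 stuck-at-1, n4 inverted output, n8 stuck-at-0, n8 inverted output, n9 stuck-at-1, n9 inverted output}.
Test 2 (A=1, B=0, C=1, D=0): fault-free n1=1, n2=0, n3=0, n4=0, n5=0, n6=1, n7=0, n8=1, n9=1 → 1; observed 0. Eliminates n1 stuck-at-0, n1 inverted output, n2 stuck-at-0, n4 stuck-at-1, n4 inverted output, n8 stuck-at-0, n8 inverted output, n9 stuck-at-1.
Test 3 (A=1, B=0, C=1, D=1): fault-free n1=0, n2=0, n3=0, n4=1, n5=0, n6=1, n7=0, n8=1, n9=1 → 1; observed 1. Eliminates n9 inverted output.
Only n2 inverted output is consistent with every test.

n2 inverted output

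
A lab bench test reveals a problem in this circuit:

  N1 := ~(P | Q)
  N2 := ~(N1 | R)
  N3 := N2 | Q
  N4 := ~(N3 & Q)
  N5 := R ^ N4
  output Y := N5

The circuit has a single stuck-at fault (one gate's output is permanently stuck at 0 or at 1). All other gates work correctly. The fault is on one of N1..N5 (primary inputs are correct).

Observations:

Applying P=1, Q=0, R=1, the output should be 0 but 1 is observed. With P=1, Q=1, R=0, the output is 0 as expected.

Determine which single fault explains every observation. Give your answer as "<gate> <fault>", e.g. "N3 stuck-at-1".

N4 stuck-at-0

Fault-free values for test 1 (P=1, Q=0, R=1): N1=0, N2=0, N3=0, N4=1, N5=0, giving Y=0. Observed 1.
Test 1: faults giving observed 1 are {N4 stuck-at-0, N5 stuck-at-1}.
Test 2 (P=1, Q=1, R=0): fault-free N1=0, N2=1, N3=1, N4=0, N5=0 → 0; observed 0. Eliminates N5 stuck-at-1.
Only N4 stuck-at-0 is consistent with every test.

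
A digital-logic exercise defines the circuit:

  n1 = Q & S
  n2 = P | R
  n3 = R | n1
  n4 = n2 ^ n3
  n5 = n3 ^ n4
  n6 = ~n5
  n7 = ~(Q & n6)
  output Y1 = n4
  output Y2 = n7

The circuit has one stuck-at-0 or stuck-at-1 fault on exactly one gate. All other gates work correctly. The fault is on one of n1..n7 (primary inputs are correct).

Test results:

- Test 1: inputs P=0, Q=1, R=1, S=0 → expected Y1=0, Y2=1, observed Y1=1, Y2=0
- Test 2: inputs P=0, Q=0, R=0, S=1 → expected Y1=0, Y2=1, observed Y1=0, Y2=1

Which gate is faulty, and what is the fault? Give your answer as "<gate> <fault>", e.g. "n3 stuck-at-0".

Fault-free values for test 1 (P=0, Q=1, R=1, S=0): n1=0, n2=1, n3=1, n4=0, n5=1, n6=0, n7=1, giving Y1=0, Y2=1. Observed Y1=1, Y2=0.
Test 1: faults giving observed Y1=1, Y2=0 are {n2 stuck-at-0, n4 stuck-at-1}.
Test 2 (P=0, Q=0, R=0, S=1): fault-free n1=0, n2=0, n3=0, n4=0, n5=0, n6=1, n7=1 → Y1=0, Y2=1; observed Y1=0, Y2=1. Eliminates n4 stuck-at-1.
Only n2 stuck-at-0 is consistent with every test.

n2 stuck-at-0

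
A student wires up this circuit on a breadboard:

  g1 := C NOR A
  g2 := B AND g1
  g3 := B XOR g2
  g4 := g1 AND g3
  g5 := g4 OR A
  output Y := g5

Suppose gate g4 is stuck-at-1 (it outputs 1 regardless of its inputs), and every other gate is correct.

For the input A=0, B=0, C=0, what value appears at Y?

Propagate with g4 forced: g1=1, g2=0, g3=0, g4=1 [stuck-at-1], g5=1.
So Y = 1. (Without the fault it would be 0.)

1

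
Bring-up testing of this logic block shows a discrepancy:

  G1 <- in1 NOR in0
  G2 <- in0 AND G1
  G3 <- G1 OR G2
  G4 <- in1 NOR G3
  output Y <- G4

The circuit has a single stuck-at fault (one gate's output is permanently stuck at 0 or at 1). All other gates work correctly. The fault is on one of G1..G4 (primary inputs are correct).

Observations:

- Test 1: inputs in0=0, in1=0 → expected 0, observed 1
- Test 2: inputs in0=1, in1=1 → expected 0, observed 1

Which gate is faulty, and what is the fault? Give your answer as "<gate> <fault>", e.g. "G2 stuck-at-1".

Fault-free values for test 1 (in0=0, in1=0): G1=1, G2=0, G3=1, G4=0, giving Y=0. Observed 1.
Test 1: faults giving observed 1 are {G1 stuck-at-0, G3 stuck-at-0, G4 stuck-at-1}.
Test 2 (in0=1, in1=1): fault-free G1=0, G2=0, G3=0, G4=0 → 0; observed 1. Eliminates G1 stuck-at-0, G3 stuck-at-0.
Only G4 stuck-at-1 is consistent with every test.

G4 stuck-at-1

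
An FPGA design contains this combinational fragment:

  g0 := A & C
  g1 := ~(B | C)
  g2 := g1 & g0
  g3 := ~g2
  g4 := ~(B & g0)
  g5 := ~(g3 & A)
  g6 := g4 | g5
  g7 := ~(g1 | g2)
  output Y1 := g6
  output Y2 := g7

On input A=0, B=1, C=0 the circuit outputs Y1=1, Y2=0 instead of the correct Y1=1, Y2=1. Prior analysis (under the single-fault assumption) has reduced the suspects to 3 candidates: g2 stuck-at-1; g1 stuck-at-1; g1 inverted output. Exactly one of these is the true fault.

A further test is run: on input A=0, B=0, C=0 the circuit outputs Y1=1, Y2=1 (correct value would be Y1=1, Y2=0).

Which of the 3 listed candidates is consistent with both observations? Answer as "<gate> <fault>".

g1 inverted output

Evaluate each candidate on input A=0, B=0, C=0:
  g2 stuck-at-1: g0=0, g1=1, g2=1 [stuck-at-1], g3=0, g4=1, g5=1, g6=1, g7=0 → Y1=1, Y2=0 — eliminated
  g1 stuck-at-1: g0=0, g1=1 [stuck-at-1], g2=0, g3=1, g4=1, g5=1, g6=1, g7=0 → Y1=1, Y2=0 — eliminated
  g1 inverted output: g0=0, g1=0 [inverted output], g2=0, g3=1, g4=1, g5=1, g6=1, g7=1 → Y1=1, Y2=1 — matches
Only g1 inverted output reproduces the observed Y1=1, Y2=1.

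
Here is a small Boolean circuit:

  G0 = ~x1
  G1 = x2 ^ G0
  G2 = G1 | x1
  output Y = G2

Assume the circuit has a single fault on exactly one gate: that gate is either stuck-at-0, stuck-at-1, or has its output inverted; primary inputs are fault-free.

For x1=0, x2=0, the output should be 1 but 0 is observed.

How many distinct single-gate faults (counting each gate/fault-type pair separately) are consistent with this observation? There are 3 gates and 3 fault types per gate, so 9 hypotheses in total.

6

Fault-free: G0=1, G1=1, G2=1 → 1. Observed 0.
  G0 stuck-at-0: output 0 ✓
  G0 stuck-at-1: output 1 ✗
  G0 inverted output: output 0 ✓
  G1 stuck-at-0: output 0 ✓
  G1 stuck-at-1: output 1 ✗
  G1 inverted output: output 0 ✓
  G2 stuck-at-0: output 0 ✓
  G2 stuck-at-1: output 1 ✗
  G2 inverted output: output 0 ✓
Consistent faults: {G0 stuck-at-0, G0 inverted output, G1 stuck-at-0, G1 inverted output, G2 stuck-at-0, G2 inverted output} — 6 in all.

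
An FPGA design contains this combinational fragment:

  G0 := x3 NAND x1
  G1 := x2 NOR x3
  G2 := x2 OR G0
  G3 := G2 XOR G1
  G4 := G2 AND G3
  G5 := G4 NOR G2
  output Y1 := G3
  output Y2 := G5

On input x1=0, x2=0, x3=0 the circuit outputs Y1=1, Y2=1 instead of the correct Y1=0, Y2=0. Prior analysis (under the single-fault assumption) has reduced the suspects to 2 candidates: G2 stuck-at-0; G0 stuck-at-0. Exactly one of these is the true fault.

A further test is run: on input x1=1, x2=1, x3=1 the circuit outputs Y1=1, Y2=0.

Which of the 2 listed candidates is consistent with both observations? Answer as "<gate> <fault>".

G0 stuck-at-0

Evaluate each candidate on input x1=1, x2=1, x3=1:
  G2 stuck-at-0: G0=0, G1=0, G2=0 [stuck-at-0], G3=0, G4=0, G5=1 → Y1=0, Y2=1 — eliminated
  G0 stuck-at-0: G0=0 [stuck-at-0], G1=0, G2=1, G3=1, G4=1, G5=0 → Y1=1, Y2=0 — matches
Only G0 stuck-at-0 reproduces the observed Y1=1, Y2=0.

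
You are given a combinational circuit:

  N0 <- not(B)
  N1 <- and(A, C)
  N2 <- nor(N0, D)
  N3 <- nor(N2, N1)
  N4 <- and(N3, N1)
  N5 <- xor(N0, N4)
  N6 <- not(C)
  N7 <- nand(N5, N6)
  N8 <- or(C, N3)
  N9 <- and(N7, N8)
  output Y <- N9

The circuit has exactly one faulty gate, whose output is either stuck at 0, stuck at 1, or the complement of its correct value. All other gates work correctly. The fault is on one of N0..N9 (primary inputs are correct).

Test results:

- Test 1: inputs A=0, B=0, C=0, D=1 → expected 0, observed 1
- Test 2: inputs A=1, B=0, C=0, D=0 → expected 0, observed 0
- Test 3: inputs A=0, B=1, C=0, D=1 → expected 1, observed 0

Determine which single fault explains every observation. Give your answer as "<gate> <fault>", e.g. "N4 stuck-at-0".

Fault-free values for test 1 (A=0, B=0, C=0, D=1): N0=1, N1=0, N2=0, N3=1, N4=0, N5=1, N6=1, N7=0, N8=1, N9=0, giving Y=0. Observed 1.
Test 1: faults giving observed 1 are {N0 stuck-at-0, N0 inverted output, N4 stuck-at-1, N4 inverted output, N5 stuck-at-0, N5 inverted output, N6 stuck-at-0, N6 inverted output, N7 stuck-at-1, N7 inverted output, N9 stuck-at-1, N9 inverted output}.
Test 2 (A=1, B=0, C=0, D=0): fault-free N0=1, N1=0, N2=0, N3=1, N4=0, N5=1, N6=1, N7=0, N8=1, N9=0 → 0; observed 0. Eliminates N4 stuck-at-1, N4 inverted output, N5 stuck-at-0, N5 inverted output, N6 stuck-at-0, N6 inverted output, N7 stuck-at-1, N7 inverted output, N9 stuck-at-1, N9 inverted output.
Test 3 (A=0, B=1, C=0, D=1): fault-free N0=0, N1=0, N2=0, N3=1, N4=0, N5=0, N6=1, N7=1, N8=1, N9=1 → 1; observed 0. Eliminates N0 stuck-at-0.
Only N0 inverted output is consistent with every test.

N0 inverted output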